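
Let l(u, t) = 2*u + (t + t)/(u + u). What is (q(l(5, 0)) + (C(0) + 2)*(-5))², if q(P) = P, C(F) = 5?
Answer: 625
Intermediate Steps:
l(u, t) = 2*u + t/u (l(u, t) = 2*u + (2*t)/((2*u)) = 2*u + (2*t)*(1/(2*u)) = 2*u + t/u)
(q(l(5, 0)) + (C(0) + 2)*(-5))² = ((2*5 + 0/5) + (5 + 2)*(-5))² = ((10 + 0*(⅕)) + 7*(-5))² = ((10 + 0) - 35)² = (10 - 35)² = (-25)² = 625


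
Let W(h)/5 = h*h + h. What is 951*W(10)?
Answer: 523050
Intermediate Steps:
W(h) = 5*h + 5*h² (W(h) = 5*(h*h + h) = 5*(h² + h) = 5*(h + h²) = 5*h + 5*h²)
951*W(10) = 951*(5*10*(1 + 10)) = 951*(5*10*11) = 951*550 = 523050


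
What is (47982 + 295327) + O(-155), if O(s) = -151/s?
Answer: 53213046/155 ≈ 3.4331e+5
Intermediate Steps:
(47982 + 295327) + O(-155) = (47982 + 295327) - 151/(-155) = 343309 - 151*(-1/155) = 343309 + 151/155 = 53213046/155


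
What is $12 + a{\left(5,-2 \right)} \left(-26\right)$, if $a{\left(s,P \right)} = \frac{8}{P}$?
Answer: $116$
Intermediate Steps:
$12 + a{\left(5,-2 \right)} \left(-26\right) = 12 + \frac{8}{-2} \left(-26\right) = 12 + 8 \left(- \frac{1}{2}\right) \left(-26\right) = 12 - -104 = 12 + 104 = 116$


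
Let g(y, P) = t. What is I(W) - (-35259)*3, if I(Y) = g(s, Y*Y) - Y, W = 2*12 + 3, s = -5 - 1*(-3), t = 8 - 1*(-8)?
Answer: 105766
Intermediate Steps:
t = 16 (t = 8 + 8 = 16)
s = -2 (s = -5 + 3 = -2)
W = 27 (W = 24 + 3 = 27)
g(y, P) = 16
I(Y) = 16 - Y
I(W) - (-35259)*3 = (16 - 1*27) - (-35259)*3 = (16 - 27) - 1*(-105777) = -11 + 105777 = 105766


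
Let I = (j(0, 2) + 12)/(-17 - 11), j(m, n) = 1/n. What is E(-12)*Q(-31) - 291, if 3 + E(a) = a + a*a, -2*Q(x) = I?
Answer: -29367/112 ≈ -262.21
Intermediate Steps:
I = -25/56 (I = (1/2 + 12)/(-17 - 11) = (½ + 12)/(-28) = (25/2)*(-1/28) = -25/56 ≈ -0.44643)
Q(x) = 25/112 (Q(x) = -½*(-25/56) = 25/112)
E(a) = -3 + a + a² (E(a) = -3 + (a + a*a) = -3 + (a + a²) = -3 + a + a²)
E(-12)*Q(-31) - 291 = (-3 - 12 + (-12)²)*(25/112) - 291 = (-3 - 12 + 144)*(25/112) - 291 = 129*(25/112) - 291 = 3225/112 - 291 = -29367/112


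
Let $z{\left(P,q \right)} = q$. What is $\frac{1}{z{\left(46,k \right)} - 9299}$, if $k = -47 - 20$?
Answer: $- \frac{1}{9366} \approx -0.00010677$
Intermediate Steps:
$k = -67$
$\frac{1}{z{\left(46,k \right)} - 9299} = \frac{1}{-67 - 9299} = \frac{1}{-9366} = - \frac{1}{9366}$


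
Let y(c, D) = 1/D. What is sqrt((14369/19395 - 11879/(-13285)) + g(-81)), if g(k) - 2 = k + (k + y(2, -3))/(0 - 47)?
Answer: I*sqrt(49298724888090109765)/807342735 ≈ 8.6968*I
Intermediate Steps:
g(k) = 283/141 + 46*k/47 (g(k) = 2 + (k + (k + 1/(-3))/(0 - 47)) = 2 + (k + (k - 1/3)/(-47)) = 2 + (k + (-1/3 + k)*(-1/47)) = 2 + (k + (1/141 - k/47)) = 2 + (1/141 + 46*k/47) = 283/141 + 46*k/47)
sqrt((14369/19395 - 11879/(-13285)) + g(-81)) = sqrt((14369/19395 - 11879/(-13285)) + (283/141 + (46/47)*(-81))) = sqrt((14369*(1/19395) - 11879*(-1/13285)) + (283/141 - 3726/47)) = sqrt((14369/19395 + 11879/13285) - 10895/141) = sqrt(84257074/51532515 - 10895/141) = sqrt(-183188834497/2422028205) = I*sqrt(49298724888090109765)/807342735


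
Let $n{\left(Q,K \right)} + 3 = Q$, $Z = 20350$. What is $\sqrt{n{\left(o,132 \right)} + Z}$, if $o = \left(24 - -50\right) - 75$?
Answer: $\sqrt{20346} \approx 142.64$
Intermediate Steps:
$o = -1$ ($o = \left(24 + 50\right) - 75 = 74 - 75 = -1$)
$n{\left(Q,K \right)} = -3 + Q$
$\sqrt{n{\left(o,132 \right)} + Z} = \sqrt{\left(-3 - 1\right) + 20350} = \sqrt{-4 + 20350} = \sqrt{20346}$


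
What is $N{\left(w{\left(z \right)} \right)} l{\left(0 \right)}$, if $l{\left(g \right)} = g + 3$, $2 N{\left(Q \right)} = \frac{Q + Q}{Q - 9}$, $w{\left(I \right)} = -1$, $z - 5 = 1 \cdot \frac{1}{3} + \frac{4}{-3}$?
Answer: $\frac{3}{10} \approx 0.3$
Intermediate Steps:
$z = 4$ ($z = 5 + \left(1 \cdot \frac{1}{3} + \frac{4}{-3}\right) = 5 + \left(1 \cdot \frac{1}{3} + 4 \left(- \frac{1}{3}\right)\right) = 5 + \left(\frac{1}{3} - \frac{4}{3}\right) = 5 - 1 = 4$)
$N{\left(Q \right)} = \frac{Q}{-9 + Q}$ ($N{\left(Q \right)} = \frac{\left(Q + Q\right) \frac{1}{Q - 9}}{2} = \frac{2 Q \frac{1}{-9 + Q}}{2} = \frac{Q}{-9 + Q}$)
$l{\left(g \right)} = 3 + g$
$N{\left(w{\left(z \right)} \right)} l{\left(0 \right)} = - \frac{1}{-9 - 1} \left(3 + 0\right) = - \frac{1}{-10} \cdot 3 = \left(-1\right) \left(- \frac{1}{10}\right) 3 = \frac{1}{10} \cdot 3 = \frac{3}{10}$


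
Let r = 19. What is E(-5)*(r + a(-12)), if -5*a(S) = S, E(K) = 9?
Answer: 963/5 ≈ 192.60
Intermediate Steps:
a(S) = -S/5
E(-5)*(r + a(-12)) = 9*(19 - 1/5*(-12)) = 9*(19 + 12/5) = 9*(107/5) = 963/5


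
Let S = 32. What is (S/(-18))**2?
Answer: 256/81 ≈ 3.1605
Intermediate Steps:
(S/(-18))**2 = (32/(-18))**2 = (32*(-1/18))**2 = (-16/9)**2 = 256/81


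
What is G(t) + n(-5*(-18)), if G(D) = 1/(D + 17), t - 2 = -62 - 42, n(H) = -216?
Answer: -18361/85 ≈ -216.01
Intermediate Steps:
t = -102 (t = 2 + (-62 - 42) = 2 - 104 = -102)
G(D) = 1/(17 + D)
G(t) + n(-5*(-18)) = 1/(17 - 102) - 216 = 1/(-85) - 216 = -1/85 - 216 = -18361/85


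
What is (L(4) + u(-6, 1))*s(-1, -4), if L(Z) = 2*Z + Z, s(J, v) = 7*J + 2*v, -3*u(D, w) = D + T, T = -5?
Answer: -235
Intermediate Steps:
u(D, w) = 5/3 - D/3 (u(D, w) = -(D - 5)/3 = -(-5 + D)/3 = 5/3 - D/3)
s(J, v) = 2*v + 7*J
L(Z) = 3*Z
(L(4) + u(-6, 1))*s(-1, -4) = (3*4 + (5/3 - 1/3*(-6)))*(2*(-4) + 7*(-1)) = (12 + (5/3 + 2))*(-8 - 7) = (12 + 11/3)*(-15) = (47/3)*(-15) = -235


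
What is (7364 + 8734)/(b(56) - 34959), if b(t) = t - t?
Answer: -5366/11653 ≈ -0.46048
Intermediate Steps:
b(t) = 0
(7364 + 8734)/(b(56) - 34959) = (7364 + 8734)/(0 - 34959) = 16098/(-34959) = 16098*(-1/34959) = -5366/11653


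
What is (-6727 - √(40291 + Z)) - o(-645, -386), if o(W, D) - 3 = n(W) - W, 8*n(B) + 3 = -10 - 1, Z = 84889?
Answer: -29493/4 - 2*√31295 ≈ -7727.1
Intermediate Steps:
n(B) = -7/4 (n(B) = -3/8 + (-10 - 1)/8 = -3/8 + (⅛)*(-11) = -3/8 - 11/8 = -7/4)
o(W, D) = 5/4 - W (o(W, D) = 3 + (-7/4 - W) = 5/4 - W)
(-6727 - √(40291 + Z)) - o(-645, -386) = (-6727 - √(40291 + 84889)) - (5/4 - 1*(-645)) = (-6727 - √125180) - (5/4 + 645) = (-6727 - 2*√31295) - 1*2585/4 = (-6727 - 2*√31295) - 2585/4 = -29493/4 - 2*√31295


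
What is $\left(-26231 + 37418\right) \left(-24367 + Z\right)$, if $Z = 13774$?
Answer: $-118503891$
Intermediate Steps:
$\left(-26231 + 37418\right) \left(-24367 + Z\right) = \left(-26231 + 37418\right) \left(-24367 + 13774\right) = 11187 \left(-10593\right) = -118503891$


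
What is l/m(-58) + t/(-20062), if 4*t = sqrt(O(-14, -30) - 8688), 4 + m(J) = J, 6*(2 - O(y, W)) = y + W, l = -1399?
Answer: 1399/62 - I*sqrt(19527)/120372 ≈ 22.565 - 0.0011609*I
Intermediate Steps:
O(y, W) = 2 - W/6 - y/6 (O(y, W) = 2 - (y + W)/6 = 2 - (W + y)/6 = 2 + (-W/6 - y/6) = 2 - W/6 - y/6)
m(J) = -4 + J
t = I*sqrt(19527)/6 (t = sqrt((2 - 1/6*(-30) - 1/6*(-14)) - 8688)/4 = sqrt((2 + 5 + 7/3) - 8688)/4 = sqrt(28/3 - 8688)/4 = sqrt(-26036/3)/4 = (2*I*sqrt(19527)/3)/4 = I*sqrt(19527)/6 ≈ 23.29*I)
l/m(-58) + t/(-20062) = -1399/(-4 - 58) + (I*sqrt(19527)/6)/(-20062) = -1399/(-62) + (I*sqrt(19527)/6)*(-1/20062) = -1399*(-1/62) - I*sqrt(19527)/120372 = 1399/62 - I*sqrt(19527)/120372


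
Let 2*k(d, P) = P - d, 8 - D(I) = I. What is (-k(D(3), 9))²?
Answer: 4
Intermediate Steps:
D(I) = 8 - I
k(d, P) = P/2 - d/2 (k(d, P) = (P - d)/2 = P/2 - d/2)
(-k(D(3), 9))² = (-((½)*9 - (8 - 1*3)/2))² = (-(9/2 - (8 - 3)/2))² = (-(9/2 - ½*5))² = (-(9/2 - 5/2))² = (-1*2)² = (-2)² = 4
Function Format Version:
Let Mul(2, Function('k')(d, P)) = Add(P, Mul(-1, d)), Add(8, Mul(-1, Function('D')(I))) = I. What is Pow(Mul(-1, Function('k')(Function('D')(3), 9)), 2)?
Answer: 4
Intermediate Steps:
Function('D')(I) = Add(8, Mul(-1, I))
Function('k')(d, P) = Add(Mul(Rational(1, 2), P), Mul(Rational(-1, 2), d)) (Function('k')(d, P) = Mul(Rational(1, 2), Add(P, Mul(-1, d))) = Add(Mul(Rational(1, 2), P), Mul(Rational(-1, 2), d)))
Pow(Mul(-1, Function('k')(Function('D')(3), 9)), 2) = Pow(Mul(-1, Add(Mul(Rational(1, 2), 9), Mul(Rational(-1, 2), Add(8, Mul(-1, 3))))), 2) = Pow(Mul(-1, Add(Rational(9, 2), Mul(Rational(-1, 2), Add(8, -3)))), 2) = Pow(Mul(-1, Add(Rational(9, 2), Mul(Rational(-1, 2), 5))), 2) = Pow(Mul(-1, Add(Rational(9, 2), Rational(-5, 2))), 2) = Pow(Mul(-1, 2), 2) = Pow(-2, 2) = 4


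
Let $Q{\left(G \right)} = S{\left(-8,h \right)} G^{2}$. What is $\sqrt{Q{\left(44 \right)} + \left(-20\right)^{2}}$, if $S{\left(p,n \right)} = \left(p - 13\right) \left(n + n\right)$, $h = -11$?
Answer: $4 \sqrt{55927} \approx 945.96$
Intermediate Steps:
$S{\left(p,n \right)} = 2 n \left(-13 + p\right)$ ($S{\left(p,n \right)} = \left(-13 + p\right) 2 n = 2 n \left(-13 + p\right)$)
$Q{\left(G \right)} = 462 G^{2}$ ($Q{\left(G \right)} = 2 \left(-11\right) \left(-13 - 8\right) G^{2} = 2 \left(-11\right) \left(-21\right) G^{2} = 462 G^{2}$)
$\sqrt{Q{\left(44 \right)} + \left(-20\right)^{2}} = \sqrt{462 \cdot 44^{2} + \left(-20\right)^{2}} = \sqrt{462 \cdot 1936 + 400} = \sqrt{894432 + 400} = \sqrt{894832} = 4 \sqrt{55927}$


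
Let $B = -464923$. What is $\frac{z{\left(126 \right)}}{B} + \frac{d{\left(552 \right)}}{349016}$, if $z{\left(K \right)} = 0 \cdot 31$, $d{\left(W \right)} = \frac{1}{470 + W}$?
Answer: $\frac{1}{356694352} \approx 2.8035 \cdot 10^{-9}$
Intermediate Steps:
$z{\left(K \right)} = 0$
$\frac{z{\left(126 \right)}}{B} + \frac{d{\left(552 \right)}}{349016} = \frac{0}{-464923} + \frac{1}{\left(470 + 552\right) 349016} = 0 \left(- \frac{1}{464923}\right) + \frac{1}{1022} \cdot \frac{1}{349016} = 0 + \frac{1}{1022} \cdot \frac{1}{349016} = 0 + \frac{1}{356694352} = \frac{1}{356694352}$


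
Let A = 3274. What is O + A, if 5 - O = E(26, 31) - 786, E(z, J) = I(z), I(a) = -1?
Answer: 4066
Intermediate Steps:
E(z, J) = -1
O = 792 (O = 5 - (-1 - 786) = 5 - 1*(-787) = 5 + 787 = 792)
O + A = 792 + 3274 = 4066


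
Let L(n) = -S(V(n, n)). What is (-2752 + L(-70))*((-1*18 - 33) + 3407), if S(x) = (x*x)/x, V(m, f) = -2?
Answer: -9229000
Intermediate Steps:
S(x) = x (S(x) = x²/x = x)
L(n) = 2 (L(n) = -1*(-2) = 2)
(-2752 + L(-70))*((-1*18 - 33) + 3407) = (-2752 + 2)*((-1*18 - 33) + 3407) = -2750*((-18 - 33) + 3407) = -2750*(-51 + 3407) = -2750*3356 = -9229000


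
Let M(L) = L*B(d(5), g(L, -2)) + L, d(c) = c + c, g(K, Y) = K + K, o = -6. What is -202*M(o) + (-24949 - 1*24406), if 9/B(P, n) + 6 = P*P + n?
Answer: -1968409/41 ≈ -48010.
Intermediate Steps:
g(K, Y) = 2*K
d(c) = 2*c
B(P, n) = 9/(-6 + n + P**2) (B(P, n) = 9/(-6 + (P*P + n)) = 9/(-6 + (P**2 + n)) = 9/(-6 + (n + P**2)) = 9/(-6 + n + P**2))
M(L) = L + 9*L/(94 + 2*L) (M(L) = L*(9/(-6 + 2*L + (2*5)**2)) + L = L*(9/(-6 + 2*L + 10**2)) + L = L*(9/(-6 + 2*L + 100)) + L = L*(9/(94 + 2*L)) + L = 9*L/(94 + 2*L) + L = L + 9*L/(94 + 2*L))
-202*M(o) + (-24949 - 1*24406) = -101*(-6)*(103 + 2*(-6))/(47 - 6) + (-24949 - 1*24406) = -101*(-6)*(103 - 12)/41 + (-24949 - 24406) = -101*(-6)*91/41 - 49355 = -202*(-273/41) - 49355 = 55146/41 - 49355 = -1968409/41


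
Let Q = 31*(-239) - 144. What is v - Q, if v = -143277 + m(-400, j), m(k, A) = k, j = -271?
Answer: -136124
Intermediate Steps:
v = -143677 (v = -143277 - 400 = -143677)
Q = -7553 (Q = -7409 - 144 = -7553)
v - Q = -143677 - 1*(-7553) = -143677 + 7553 = -136124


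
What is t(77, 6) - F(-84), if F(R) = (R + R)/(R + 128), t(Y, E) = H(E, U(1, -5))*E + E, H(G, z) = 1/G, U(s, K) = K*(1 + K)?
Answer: 119/11 ≈ 10.818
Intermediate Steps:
t(Y, E) = 1 + E (t(Y, E) = E/E + E = 1 + E)
F(R) = 2*R/(128 + R) (F(R) = (2*R)/(128 + R) = 2*R/(128 + R))
t(77, 6) - F(-84) = (1 + 6) - 2*(-84)/(128 - 84) = 7 - 2*(-84)/44 = 7 - 1*(-42/11) = 7 + 42/11 = 119/11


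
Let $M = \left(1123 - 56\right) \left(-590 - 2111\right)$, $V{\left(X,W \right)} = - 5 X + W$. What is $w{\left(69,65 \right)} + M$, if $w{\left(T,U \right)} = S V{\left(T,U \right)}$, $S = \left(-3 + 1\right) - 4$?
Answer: $-2880287$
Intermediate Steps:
$S = -6$ ($S = -2 - 4 = -6$)
$V{\left(X,W \right)} = W - 5 X$
$w{\left(T,U \right)} = - 6 U + 30 T$ ($w{\left(T,U \right)} = - 6 \left(U - 5 T\right) = - 6 U + 30 T$)
$M = -2881967$ ($M = 1067 \left(-2701\right) = -2881967$)
$w{\left(69,65 \right)} + M = \left(\left(-6\right) 65 + 30 \cdot 69\right) - 2881967 = \left(-390 + 2070\right) - 2881967 = 1680 - 2881967 = -2880287$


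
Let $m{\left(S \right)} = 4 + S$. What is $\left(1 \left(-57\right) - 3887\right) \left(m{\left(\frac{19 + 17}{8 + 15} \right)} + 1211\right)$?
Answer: $- \frac{110357064}{23} \approx -4.7981 \cdot 10^{6}$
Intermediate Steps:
$\left(1 \left(-57\right) - 3887\right) \left(m{\left(\frac{19 + 17}{8 + 15} \right)} + 1211\right) = \left(1 \left(-57\right) - 3887\right) \left(\left(4 + \frac{19 + 17}{8 + 15}\right) + 1211\right) = \left(-57 - 3887\right) \left(\left(4 + \frac{36}{23}\right) + 1211\right) = - 3944 \left(\left(4 + 36 \cdot \frac{1}{23}\right) + 1211\right) = - 3944 \left(\left(4 + \frac{36}{23}\right) + 1211\right) = - 3944 \left(\frac{128}{23} + 1211\right) = \left(-3944\right) \frac{27981}{23} = - \frac{110357064}{23}$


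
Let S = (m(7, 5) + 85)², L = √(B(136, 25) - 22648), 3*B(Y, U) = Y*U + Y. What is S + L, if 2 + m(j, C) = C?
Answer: 7744 + 2*I*√48306/3 ≈ 7744.0 + 146.52*I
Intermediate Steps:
B(Y, U) = Y/3 + U*Y/3 (B(Y, U) = (Y*U + Y)/3 = (U*Y + Y)/3 = (Y + U*Y)/3 = Y/3 + U*Y/3)
m(j, C) = -2 + C
L = 2*I*√48306/3 (L = √((⅓)*136*(1 + 25) - 22648) = √((⅓)*136*26 - 22648) = √(3536/3 - 22648) = √(-64408/3) = 2*I*√48306/3 ≈ 146.52*I)
S = 7744 (S = ((-2 + 5) + 85)² = (3 + 85)² = 88² = 7744)
S + L = 7744 + 2*I*√48306/3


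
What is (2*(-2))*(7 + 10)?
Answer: -68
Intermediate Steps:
(2*(-2))*(7 + 10) = -4*17 = -68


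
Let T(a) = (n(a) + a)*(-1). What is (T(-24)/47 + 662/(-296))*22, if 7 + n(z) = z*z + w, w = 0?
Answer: -1058387/3478 ≈ -304.31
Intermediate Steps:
n(z) = -7 + z² (n(z) = -7 + (z*z + 0) = -7 + (z² + 0) = -7 + z²)
T(a) = 7 - a - a² (T(a) = ((-7 + a²) + a)*(-1) = (-7 + a + a²)*(-1) = 7 - a - a²)
(T(-24)/47 + 662/(-296))*22 = ((7 - 1*(-24) - 1*(-24)²)/47 + 662/(-296))*22 = ((7 + 24 - 1*576)*(1/47) + 662*(-1/296))*22 = ((7 + 24 - 576)*(1/47) - 331/148)*22 = (-545*1/47 - 331/148)*22 = (-545/47 - 331/148)*22 = -96217/6956*22 = -1058387/3478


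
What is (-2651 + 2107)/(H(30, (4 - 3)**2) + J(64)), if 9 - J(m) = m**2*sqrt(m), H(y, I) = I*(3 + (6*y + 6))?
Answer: 272/16285 ≈ 0.016702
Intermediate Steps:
H(y, I) = I*(9 + 6*y) (H(y, I) = I*(3 + (6 + 6*y)) = I*(9 + 6*y))
J(m) = 9 - m**(5/2) (J(m) = 9 - m**2*sqrt(m) = 9 - m**(5/2))
(-2651 + 2107)/(H(30, (4 - 3)**2) + J(64)) = (-2651 + 2107)/(3*(4 - 3)**2*(3 + 2*30) + (9 - 64**(5/2))) = -544/(3*1**2*(3 + 60) + (9 - 1*32768)) = -544/(3*1*63 + (9 - 32768)) = -544/(189 - 32759) = -544/(-32570) = -544*(-1/32570) = 272/16285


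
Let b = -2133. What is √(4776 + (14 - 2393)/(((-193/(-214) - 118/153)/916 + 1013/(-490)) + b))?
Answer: 16*√4592850260255590450617300039/15688387646123 ≈ 69.117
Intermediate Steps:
√(4776 + (14 - 2393)/(((-193/(-214) - 118/153)/916 + 1013/(-490)) + b)) = √(4776 + (14 - 2393)/(((-193/(-214) - 118/153)/916 + 1013/(-490)) - 2133)) = √(4776 - 2379/(((-193*(-1/214) - 118*1/153)*(1/916) + 1013*(-1/490)) - 2133)) = √(4776 - 2379/(((193/214 - 118/153)*(1/916) - 1013/490) - 2133)) = √(4776 - 2379/(((4277/32742)*(1/916) - 1013/490) - 2133)) = √(4776 - 2379/((4277/29991672 - 1013/490) - 2133)) = √(4776 - 2379/(-15189734003/7347959640 - 2133)) = √(4776 - 2379/(-15688387646123/7347959640)) = √(4776 - 2379*(-7347959640/15688387646123)) = √(4776 + 17480795983560/15688387646123) = √(74945220193867008/15688387646123) = 16*√4592850260255590450617300039/15688387646123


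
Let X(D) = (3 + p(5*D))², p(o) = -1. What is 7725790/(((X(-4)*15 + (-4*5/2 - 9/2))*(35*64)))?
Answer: 772579/10192 ≈ 75.802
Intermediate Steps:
X(D) = 4 (X(D) = (3 - 1)² = 2² = 4)
7725790/(((X(-4)*15 + (-4*5/2 - 9/2))*(35*64))) = 7725790/(((4*15 + (-4*5/2 - 9/2))*(35*64))) = 7725790/(((60 + (-20*½ - 9*½))*2240)) = 7725790/(((60 + (-10 - 9/2))*2240)) = 7725790/(((60 - 29/2)*2240)) = 7725790/(((91/2)*2240)) = 7725790/101920 = 7725790*(1/101920) = 772579/10192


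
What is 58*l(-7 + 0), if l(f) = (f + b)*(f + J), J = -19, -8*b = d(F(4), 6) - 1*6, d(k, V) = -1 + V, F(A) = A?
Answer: 20735/2 ≈ 10368.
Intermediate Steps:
b = ⅛ (b = -((-1 + 6) - 1*6)/8 = -(5 - 6)/8 = -⅛*(-1) = ⅛ ≈ 0.12500)
l(f) = (-19 + f)*(⅛ + f) (l(f) = (f + ⅛)*(f - 19) = (⅛ + f)*(-19 + f) = (-19 + f)*(⅛ + f))
58*l(-7 + 0) = 58*(-19/8 + (-7 + 0)² - 151*(-7 + 0)/8) = 58*(-19/8 + (-7)² - 151/8*(-7)) = 58*(-19/8 + 49 + 1057/8) = 58*(715/4) = 20735/2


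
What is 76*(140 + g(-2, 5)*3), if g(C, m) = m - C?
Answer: 12236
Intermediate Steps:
76*(140 + g(-2, 5)*3) = 76*(140 + (5 - 1*(-2))*3) = 76*(140 + (5 + 2)*3) = 76*(140 + 7*3) = 76*(140 + 21) = 76*161 = 12236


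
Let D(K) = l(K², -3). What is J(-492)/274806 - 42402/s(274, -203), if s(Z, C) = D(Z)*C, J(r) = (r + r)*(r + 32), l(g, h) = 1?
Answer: 279624046/1328229 ≈ 210.52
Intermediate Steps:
D(K) = 1
J(r) = 2*r*(32 + r) (J(r) = (2*r)*(32 + r) = 2*r*(32 + r))
s(Z, C) = C (s(Z, C) = 1*C = C)
J(-492)/274806 - 42402/s(274, -203) = (2*(-492)*(32 - 492))/274806 - 42402/(-203) = (2*(-492)*(-460))*(1/274806) - 42402*(-1/203) = 452640*(1/274806) + 42402/203 = 75440/45801 + 42402/203 = 279624046/1328229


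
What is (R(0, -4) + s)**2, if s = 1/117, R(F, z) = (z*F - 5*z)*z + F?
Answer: 87590881/13689 ≈ 6398.6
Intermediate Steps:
R(F, z) = F + z*(-5*z + F*z) (R(F, z) = (F*z - 5*z)*z + F = (-5*z + F*z)*z + F = z*(-5*z + F*z) + F = F + z*(-5*z + F*z))
s = 1/117 ≈ 0.0085470
(R(0, -4) + s)**2 = ((0 - 5*(-4)**2 + 0*(-4)**2) + 1/117)**2 = ((0 - 5*16 + 0*16) + 1/117)**2 = ((0 - 80 + 0) + 1/117)**2 = (-80 + 1/117)**2 = (-9359/117)**2 = 87590881/13689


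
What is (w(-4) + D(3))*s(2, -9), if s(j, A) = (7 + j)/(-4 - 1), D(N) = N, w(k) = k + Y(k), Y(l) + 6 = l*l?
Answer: -81/5 ≈ -16.200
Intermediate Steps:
Y(l) = -6 + l² (Y(l) = -6 + l*l = -6 + l²)
w(k) = -6 + k + k² (w(k) = k + (-6 + k²) = -6 + k + k²)
s(j, A) = -7/5 - j/5 (s(j, A) = (7 + j)/(-5) = (7 + j)*(-⅕) = -7/5 - j/5)
(w(-4) + D(3))*s(2, -9) = ((-6 - 4 + (-4)²) + 3)*(-7/5 - ⅕*2) = ((-6 - 4 + 16) + 3)*(-7/5 - ⅖) = (6 + 3)*(-9/5) = 9*(-9/5) = -81/5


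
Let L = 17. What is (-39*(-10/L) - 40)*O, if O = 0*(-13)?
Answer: 0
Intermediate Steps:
O = 0
(-39*(-10/L) - 40)*O = (-39/(17/(-10)) - 40)*0 = (-39/(17*(-⅒)) - 40)*0 = (-39/(-17/10) - 40)*0 = (-39*(-10/17) - 40)*0 = (390/17 - 40)*0 = -290/17*0 = 0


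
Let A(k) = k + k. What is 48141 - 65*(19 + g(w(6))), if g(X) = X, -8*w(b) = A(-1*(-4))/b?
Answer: 281501/6 ≈ 46917.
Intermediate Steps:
A(k) = 2*k
w(b) = -1/b (w(b) = -2*(-1*(-4))/(8*b) = -2*4/(8*b) = -1/b)
48141 - 65*(19 + g(w(6))) = 48141 - 65*(19 - 1/6) = 48141 - 65*113/6 = 48141 - 7345/6 = 281501/6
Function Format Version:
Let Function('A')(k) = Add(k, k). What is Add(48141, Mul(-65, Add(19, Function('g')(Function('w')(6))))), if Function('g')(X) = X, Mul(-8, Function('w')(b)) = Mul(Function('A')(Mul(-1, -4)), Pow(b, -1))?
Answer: Rational(281501, 6) ≈ 46917.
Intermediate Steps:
Function('A')(k) = Mul(2, k)
Function('w')(b) = Mul(-1, Pow(b, -1)) (Function('w')(b) = Mul(Rational(-1, 8), Mul(Mul(2, Mul(-1, -4)), Pow(b, -1))) = Mul(Rational(-1, 8), Mul(Mul(2, 4), Pow(b, -1))) = Mul(Rational(-1, 8), Mul(8, Pow(b, -1))) = Mul(-1, Pow(b, -1)))
Add(48141, Mul(-65, Add(19, Function('g')(Function('w')(6))))) = Add(48141, Mul(-65, Add(19, Mul(-1, Pow(6, -1))))) = Add(48141, Mul(-65, Add(19, Mul(-1, Rational(1, 6))))) = Add(48141, Mul(-65, Add(19, Rational(-1, 6)))) = Add(48141, Mul(-65, Rational(113, 6))) = Add(48141, Rational(-7345, 6)) = Rational(281501, 6)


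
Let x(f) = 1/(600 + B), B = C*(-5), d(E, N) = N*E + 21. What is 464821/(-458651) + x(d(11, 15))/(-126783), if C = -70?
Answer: -55984831259501/55241692246350 ≈ -1.0135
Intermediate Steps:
d(E, N) = 21 + E*N (d(E, N) = E*N + 21 = 21 + E*N)
B = 350 (B = -70*(-5) = 350)
x(f) = 1/950 (x(f) = 1/(600 + 350) = 1/950)
464821/(-458651) + x(d(11, 15))/(-126783) = 464821/(-458651) + (1/950)/(-126783) = 464821*(-1/458651) + (1/950)*(-1/126783) = -464821/458651 - 1/120443850 = -55984831259501/55241692246350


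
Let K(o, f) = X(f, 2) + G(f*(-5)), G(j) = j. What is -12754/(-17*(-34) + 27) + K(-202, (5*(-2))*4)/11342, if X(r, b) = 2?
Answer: -72266829/3430955 ≈ -21.063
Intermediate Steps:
K(o, f) = 2 - 5*f (K(o, f) = 2 + f*(-5) = 2 - 5*f)
-12754/(-17*(-34) + 27) + K(-202, (5*(-2))*4)/11342 = -12754/(-17*(-34) + 27) + (2 - 5*5*(-2)*4)/11342 = -12754/(578 + 27) + (2 - (-50)*4)*(1/11342) = -12754/605 + (2 - 5*(-40))*(1/11342) = -12754*1/605 + (2 + 200)*(1/11342) = -12754/605 + 202*(1/11342) = -12754/605 + 101/5671 = -72266829/3430955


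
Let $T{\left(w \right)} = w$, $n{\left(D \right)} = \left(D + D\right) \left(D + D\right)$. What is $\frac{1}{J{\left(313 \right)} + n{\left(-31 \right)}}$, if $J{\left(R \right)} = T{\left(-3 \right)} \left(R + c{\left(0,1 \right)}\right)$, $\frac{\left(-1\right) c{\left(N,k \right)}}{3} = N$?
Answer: $\frac{1}{2905} \approx 0.00034423$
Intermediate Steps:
$c{\left(N,k \right)} = - 3 N$
$n{\left(D \right)} = 4 D^{2}$ ($n{\left(D \right)} = 2 D 2 D = 4 D^{2}$)
$J{\left(R \right)} = - 3 R$ ($J{\left(R \right)} = - 3 \left(R - 0\right) = - 3 \left(R + 0\right) = - 3 R$)
$\frac{1}{J{\left(313 \right)} + n{\left(-31 \right)}} = \frac{1}{\left(-3\right) 313 + 4 \left(-31\right)^{2}} = \frac{1}{-939 + 4 \cdot 961} = \frac{1}{-939 + 3844} = \frac{1}{2905}$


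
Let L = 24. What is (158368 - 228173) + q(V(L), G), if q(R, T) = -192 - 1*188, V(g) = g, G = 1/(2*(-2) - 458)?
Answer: -70185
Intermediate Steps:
G = -1/462 (G = 1/(-4 - 458) = 1/(-462) = -1/462 ≈ -0.0021645)
q(R, T) = -380 (q(R, T) = -192 - 188 = -380)
(158368 - 228173) + q(V(L), G) = (158368 - 228173) - 380 = -69805 - 380 = -70185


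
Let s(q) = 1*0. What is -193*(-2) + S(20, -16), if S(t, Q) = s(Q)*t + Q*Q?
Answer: 642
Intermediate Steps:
s(q) = 0
S(t, Q) = Q**2 (S(t, Q) = 0*t + Q*Q = 0 + Q**2 = Q**2)
-193*(-2) + S(20, -16) = -193*(-2) + (-16)**2 = 386 + 256 = 642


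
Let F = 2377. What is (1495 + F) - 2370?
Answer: 1502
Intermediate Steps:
(1495 + F) - 2370 = (1495 + 2377) - 2370 = 3872 - 2370 = 1502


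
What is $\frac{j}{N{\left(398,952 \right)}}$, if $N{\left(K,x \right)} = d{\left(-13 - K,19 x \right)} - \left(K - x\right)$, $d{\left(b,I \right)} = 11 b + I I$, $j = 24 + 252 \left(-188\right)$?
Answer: $- \frac{15784}{109057259} \approx -0.00014473$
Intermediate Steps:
$j = -47352$ ($j = 24 - 47376 = -47352$)
$d{\left(b,I \right)} = I^{2} + 11 b$ ($d{\left(b,I \right)} = 11 b + I^{2} = I^{2} + 11 b$)
$N{\left(K,x \right)} = -143 + x - 12 K + 361 x^{2}$ ($N{\left(K,x \right)} = \left(\left(19 x\right)^{2} + 11 \left(-13 - K\right)\right) - \left(K - x\right) = \left(361 x^{2} - \left(143 + 11 K\right)\right) - \left(K - x\right) = \left(-143 - 11 K + 361 x^{2}\right) - \left(K - x\right) = -143 + x - 12 K + 361 x^{2}$)
$\frac{j}{N{\left(398,952 \right)}} = - \frac{47352}{-143 + 952 - 4776 + 361 \cdot 952^{2}} = - \frac{47352}{-143 + 952 - 4776 + 361 \cdot 906304} = - \frac{47352}{-143 + 952 - 4776 + 327175744} = - \frac{47352}{327171777} = \left(-47352\right) \frac{1}{327171777} = - \frac{15784}{109057259}$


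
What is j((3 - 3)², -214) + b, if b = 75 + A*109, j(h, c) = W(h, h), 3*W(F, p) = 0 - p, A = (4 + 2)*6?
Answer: 3999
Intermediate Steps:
A = 36 (A = 6*6 = 36)
W(F, p) = -p/3 (W(F, p) = (0 - p)/3 = (-p)/3 = -p/3)
j(h, c) = -h/3
b = 3999 (b = 75 + 36*109 = 75 + 3924 = 3999)
j((3 - 3)², -214) + b = -(3 - 3)²/3 + 3999 = -⅓*0² + 3999 = -⅓*0 + 3999 = 0 + 3999 = 3999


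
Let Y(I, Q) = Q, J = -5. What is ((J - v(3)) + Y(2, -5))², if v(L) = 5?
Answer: 225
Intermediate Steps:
((J - v(3)) + Y(2, -5))² = ((-5 - 1*5) - 5)² = ((-5 - 5) - 5)² = (-10 - 5)² = (-15)² = 225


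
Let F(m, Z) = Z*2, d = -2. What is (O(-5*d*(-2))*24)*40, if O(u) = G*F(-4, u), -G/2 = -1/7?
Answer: -76800/7 ≈ -10971.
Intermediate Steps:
F(m, Z) = 2*Z
G = 2/7 (G = -(-2)/7 = -2*(-1/7) = 2/7 ≈ 0.28571)
O(u) = 4*u/7 (O(u) = 2*(2*u)/7 = 4*u/7)
(O(-5*d*(-2))*24)*40 = ((4*(-5*(-2)*(-2))/7)*24)*40 = ((4*(10*(-2))/7)*24)*40 = (((4/7)*(-20))*24)*40 = -80/7*24*40 = -1920/7*40 = -76800/7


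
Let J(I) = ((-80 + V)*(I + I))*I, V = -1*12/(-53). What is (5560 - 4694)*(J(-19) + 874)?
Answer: -2603450604/53 ≈ -4.9122e+7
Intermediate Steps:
V = 12/53 (V = -12*(-1/53) = 12/53 ≈ 0.22642)
J(I) = -8456*I²/53 (J(I) = ((-80 + 12/53)*(I + I))*I = (-8456*I/53)*I = -8456*I²/53)
(5560 - 4694)*(J(-19) + 874) = (5560 - 4694)*(-8456/53*(-19)² + 874) = 866*(-8456/53*361 + 874) = 866*(-3052616/53 + 874) = 866*(-3006294/53) = -2603450604/53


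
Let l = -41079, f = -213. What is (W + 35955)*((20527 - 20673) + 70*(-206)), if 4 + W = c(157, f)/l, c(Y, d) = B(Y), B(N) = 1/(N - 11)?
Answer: -1570341122418739/2998767 ≈ -5.2366e+8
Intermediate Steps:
B(N) = 1/(-11 + N)
c(Y, d) = 1/(-11 + Y)
W = -23990137/5997534 (W = -4 + 1/((-11 + 157)*(-41079)) = -4 - 1/41079/146 = -4 + (1/146)*(-1/41079) = -4 - 1/5997534 = -23990137/5997534 ≈ -4.0000)
(W + 35955)*((20527 - 20673) + 70*(-206)) = (-23990137/5997534 + 35955)*((20527 - 20673) + 70*(-206)) = 215617344833*(-146 - 14420)/5997534 = (215617344833/5997534)*(-14566) = -1570341122418739/2998767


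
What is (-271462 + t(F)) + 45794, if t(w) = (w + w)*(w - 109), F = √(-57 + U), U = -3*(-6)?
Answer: -225746 - 218*I*√39 ≈ -2.2575e+5 - 1361.4*I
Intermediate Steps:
U = 18
F = I*√39 (F = √(-57 + 18) = √(-39) = I*√39 ≈ 6.245*I)
t(w) = 2*w*(-109 + w) (t(w) = (2*w)*(-109 + w) = 2*w*(-109 + w))
(-271462 + t(F)) + 45794 = (-271462 + 2*(I*√39)*(-109 + I*√39)) + 45794 = (-271462 + 2*I*√39*(-109 + I*√39)) + 45794 = -225668 + 2*I*√39*(-109 + I*√39)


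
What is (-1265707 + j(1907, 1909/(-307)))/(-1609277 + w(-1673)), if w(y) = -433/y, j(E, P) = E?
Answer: 528584350/673079997 ≈ 0.78532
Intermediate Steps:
(-1265707 + j(1907, 1909/(-307)))/(-1609277 + w(-1673)) = (-1265707 + 1907)/(-1609277 - 433/(-1673)) = -1263800/(-1609277 - 433*(-1/1673)) = -1263800/(-1609277 + 433/1673) = -1263800/(-2692319988/1673) = -1263800*(-1673/2692319988) = 528584350/673079997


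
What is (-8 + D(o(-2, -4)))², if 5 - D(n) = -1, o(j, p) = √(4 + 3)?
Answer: 4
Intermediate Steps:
o(j, p) = √7
D(n) = 6 (D(n) = 5 - 1*(-1) = 5 + 1 = 6)
(-8 + D(o(-2, -4)))² = (-8 + 6)² = (-2)² = 4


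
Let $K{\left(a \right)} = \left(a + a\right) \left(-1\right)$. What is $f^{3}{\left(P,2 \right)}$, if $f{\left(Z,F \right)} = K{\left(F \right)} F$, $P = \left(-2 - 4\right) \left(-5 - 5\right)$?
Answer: $-512$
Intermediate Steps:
$K{\left(a \right)} = - 2 a$ ($K{\left(a \right)} = 2 a \left(-1\right) = - 2 a$)
$P = 60$ ($P = \left(-6\right) \left(-10\right) = 60$)
$f{\left(Z,F \right)} = - 2 F^{2}$ ($f{\left(Z,F \right)} = - 2 F F = - 2 F^{2}$)
$f^{3}{\left(P,2 \right)} = \left(- 2 \cdot 2^{2}\right)^{3} = \left(\left(-2\right) 4\right)^{3} = \left(-8\right)^{3} = -512$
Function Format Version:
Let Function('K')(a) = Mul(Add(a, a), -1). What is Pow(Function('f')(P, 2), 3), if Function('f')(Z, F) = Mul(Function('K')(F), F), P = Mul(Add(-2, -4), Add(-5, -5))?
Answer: -512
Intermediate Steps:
Function('K')(a) = Mul(-2, a) (Function('K')(a) = Mul(Mul(2, a), -1) = Mul(-2, a))
P = 60 (P = Mul(-6, -10) = 60)
Function('f')(Z, F) = Mul(-2, Pow(F, 2)) (Function('f')(Z, F) = Mul(Mul(-2, F), F) = Mul(-2, Pow(F, 2)))
Pow(Function('f')(P, 2), 3) = Pow(Mul(-2, Pow(2, 2)), 3) = Pow(Mul(-2, 4), 3) = Pow(-8, 3) = -512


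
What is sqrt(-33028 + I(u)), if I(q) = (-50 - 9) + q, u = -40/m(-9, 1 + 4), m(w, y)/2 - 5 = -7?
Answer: I*sqrt(33077) ≈ 181.87*I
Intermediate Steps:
m(w, y) = -4 (m(w, y) = 10 + 2*(-7) = 10 - 14 = -4)
u = 10 (u = -40/(-4) = -40*(-1/4) = 10)
I(q) = -59 + q
sqrt(-33028 + I(u)) = sqrt(-33028 + (-59 + 10)) = sqrt(-33028 - 49) = sqrt(-33077) = I*sqrt(33077)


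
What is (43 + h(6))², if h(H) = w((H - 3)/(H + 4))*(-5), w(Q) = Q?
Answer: 6889/4 ≈ 1722.3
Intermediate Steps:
h(H) = -5*(-3 + H)/(4 + H) (h(H) = ((H - 3)/(H + 4))*(-5) = ((-3 + H)/(4 + H))*(-5) = -5*(-3 + H)/(4 + H))
(43 + h(6))² = (43 + 5*(3 - 1*6)/(4 + 6))² = (43 + 5*(3 - 6)/10)² = (43 + 5*(⅒)*(-3))² = (43 - 3/2)² = (83/2)² = 6889/4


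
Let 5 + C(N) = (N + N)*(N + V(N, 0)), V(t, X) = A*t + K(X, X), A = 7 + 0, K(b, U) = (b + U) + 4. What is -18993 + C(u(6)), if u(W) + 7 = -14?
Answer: -12110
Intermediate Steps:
K(b, U) = 4 + U + b (K(b, U) = (U + b) + 4 = 4 + U + b)
u(W) = -21 (u(W) = -7 - 14 = -21)
A = 7
V(t, X) = 4 + 2*X + 7*t (V(t, X) = 7*t + (4 + X + X) = 7*t + (4 + 2*X) = 4 + 2*X + 7*t)
C(N) = -5 + 2*N*(4 + 8*N) (C(N) = -5 + (N + N)*(N + (4 + 2*0 + 7*N)) = -5 + (2*N)*(N + (4 + 0 + 7*N)) = -5 + (2*N)*(N + (4 + 7*N)) = -5 + (2*N)*(4 + 8*N) = -5 + 2*N*(4 + 8*N))
-18993 + C(u(6)) = -18993 + (-5 + 8*(-21) + 16*(-21)**2) = -18993 + (-5 - 168 + 16*441) = -18993 + (-5 - 168 + 7056) = -18993 + 6883 = -12110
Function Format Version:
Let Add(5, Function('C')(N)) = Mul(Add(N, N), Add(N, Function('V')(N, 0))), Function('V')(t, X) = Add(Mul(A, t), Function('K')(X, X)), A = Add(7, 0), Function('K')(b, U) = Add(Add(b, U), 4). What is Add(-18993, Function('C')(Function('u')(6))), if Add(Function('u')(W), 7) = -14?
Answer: -12110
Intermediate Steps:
Function('K')(b, U) = Add(4, U, b) (Function('K')(b, U) = Add(Add(U, b), 4) = Add(4, U, b))
Function('u')(W) = -21 (Function('u')(W) = Add(-7, -14) = -21)
A = 7
Function('V')(t, X) = Add(4, Mul(2, X), Mul(7, t)) (Function('V')(t, X) = Add(Mul(7, t), Add(4, X, X)) = Add(Mul(7, t), Add(4, Mul(2, X))) = Add(4, Mul(2, X), Mul(7, t)))
Function('C')(N) = Add(-5, Mul(2, N, Add(4, Mul(8, N)))) (Function('C')(N) = Add(-5, Mul(Add(N, N), Add(N, Add(4, Mul(2, 0), Mul(7, N))))) = Add(-5, Mul(Mul(2, N), Add(N, Add(4, 0, Mul(7, N))))) = Add(-5, Mul(Mul(2, N), Add(N, Add(4, Mul(7, N))))) = Add(-5, Mul(Mul(2, N), Add(4, Mul(8, N)))) = Add(-5, Mul(2, N, Add(4, Mul(8, N)))))
Add(-18993, Function('C')(Function('u')(6))) = Add(-18993, Add(-5, Mul(8, -21), Mul(16, Pow(-21, 2)))) = Add(-18993, Add(-5, -168, Mul(16, 441))) = Add(-18993, Add(-5, -168, 7056)) = Add(-18993, 6883) = -12110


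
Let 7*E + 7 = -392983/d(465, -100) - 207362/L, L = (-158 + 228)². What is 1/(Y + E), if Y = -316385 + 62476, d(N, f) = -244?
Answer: -2092300/530787137907 ≈ -3.9419e-6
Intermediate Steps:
L = 4900 (L = 70² = 4900)
Y = -253909
E = 466662793/2092300 (E = -1 + (-392983/(-244) - 207362/4900)/7 = -1 + (-392983*(-1/244) - 207362*1/4900)/7 = -1 + (392983/244 - 103681/2450)/7 = -1 + (⅐)*(468755093/298900) = -1 + 468755093/2092300 = 466662793/2092300 ≈ 223.04)
1/(Y + E) = 1/(-253909 + 466662793/2092300) = 1/(-530787137907/2092300) = -2092300/530787137907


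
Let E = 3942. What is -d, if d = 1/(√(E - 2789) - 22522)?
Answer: 22522/507239331 + √1153/507239331 ≈ 4.4468e-5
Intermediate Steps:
d = 1/(-22522 + √1153) (d = 1/(√(3942 - 2789) - 22522) = 1/(√1153 - 22522) = 1/(-22522 + √1153) ≈ -4.4468e-5)
-d = -(-22522/507239331 - √1153/507239331) = 22522/507239331 + √1153/507239331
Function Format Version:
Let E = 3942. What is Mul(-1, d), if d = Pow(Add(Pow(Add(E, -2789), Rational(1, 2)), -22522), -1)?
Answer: Add(Rational(22522, 507239331), Mul(Rational(1, 507239331), Pow(1153, Rational(1, 2)))) ≈ 4.4468e-5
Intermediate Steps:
d = Pow(Add(-22522, Pow(1153, Rational(1, 2))), -1) (d = Pow(Add(Pow(Add(3942, -2789), Rational(1, 2)), -22522), -1) = Pow(Add(Pow(1153, Rational(1, 2)), -22522), -1) = Pow(Add(-22522, Pow(1153, Rational(1, 2))), -1) ≈ -4.4468e-5)
Mul(-1, d) = Mul(-1, Add(Rational(-22522, 507239331), Mul(Rational(-1, 507239331), Pow(1153, Rational(1, 2))))) = Add(Rational(22522, 507239331), Mul(Rational(1, 507239331), Pow(1153, Rational(1, 2))))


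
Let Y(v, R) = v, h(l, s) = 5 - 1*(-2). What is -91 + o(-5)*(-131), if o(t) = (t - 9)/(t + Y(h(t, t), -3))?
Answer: 826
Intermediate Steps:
h(l, s) = 7 (h(l, s) = 5 + 2 = 7)
o(t) = (-9 + t)/(7 + t) (o(t) = (t - 9)/(t + 7) = (-9 + t)/(7 + t))
-91 + o(-5)*(-131) = -91 + ((-9 - 5)/(7 - 5))*(-131) = -91 + (-14/2)*(-131) = -91 + ((½)*(-14))*(-131) = -91 - 7*(-131) = -91 + 917 = 826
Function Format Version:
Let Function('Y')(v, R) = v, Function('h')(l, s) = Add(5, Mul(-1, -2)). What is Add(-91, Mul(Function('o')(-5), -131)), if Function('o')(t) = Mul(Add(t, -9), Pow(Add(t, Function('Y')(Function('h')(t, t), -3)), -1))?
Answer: 826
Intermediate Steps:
Function('h')(l, s) = 7 (Function('h')(l, s) = Add(5, 2) = 7)
Function('o')(t) = Mul(Pow(Add(7, t), -1), Add(-9, t)) (Function('o')(t) = Mul(Add(t, -9), Pow(Add(t, 7), -1)) = Mul(Add(-9, t), Pow(Add(7, t), -1)) = Mul(Pow(Add(7, t), -1), Add(-9, t)))
Add(-91, Mul(Function('o')(-5), -131)) = Add(-91, Mul(Mul(Pow(Add(7, -5), -1), Add(-9, -5)), -131)) = Add(-91, Mul(Mul(Pow(2, -1), -14), -131)) = Add(-91, Mul(Mul(Rational(1, 2), -14), -131)) = Add(-91, Mul(-7, -131)) = Add(-91, 917) = 826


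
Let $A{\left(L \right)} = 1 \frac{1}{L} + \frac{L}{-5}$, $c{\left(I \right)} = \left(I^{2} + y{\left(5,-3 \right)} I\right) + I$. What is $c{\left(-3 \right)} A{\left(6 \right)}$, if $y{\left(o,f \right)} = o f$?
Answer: $- \frac{527}{10} \approx -52.7$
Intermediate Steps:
$y{\left(o,f \right)} = f o$
$c{\left(I \right)} = I^{2} - 14 I$ ($c{\left(I \right)} = \left(I^{2} + \left(-3\right) 5 I\right) + I = \left(I^{2} - 15 I\right) + I = I^{2} - 14 I$)
$A{\left(L \right)} = \frac{1}{L} - \frac{L}{5}$ ($A{\left(L \right)} = \frac{1}{L} + L \left(- \frac{1}{5}\right) = \frac{1}{L} - \frac{L}{5}$)
$c{\left(-3 \right)} A{\left(6 \right)} = - 3 \left(-14 - 3\right) \left(\frac{1}{6} - \frac{6}{5}\right) = \left(-3\right) \left(-17\right) \left(\frac{1}{6} - \frac{6}{5}\right) = 51 \left(- \frac{31}{30}\right) = - \frac{527}{10}$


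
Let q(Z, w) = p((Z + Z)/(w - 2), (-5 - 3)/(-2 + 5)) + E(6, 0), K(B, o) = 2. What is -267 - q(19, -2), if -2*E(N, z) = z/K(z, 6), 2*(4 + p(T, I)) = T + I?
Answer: -3083/12 ≈ -256.92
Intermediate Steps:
p(T, I) = -4 + I/2 + T/2 (p(T, I) = -4 + (T + I)/2 = -4 + (I + T)/2 = -4 + (I/2 + T/2) = -4 + I/2 + T/2)
E(N, z) = -z/4 (E(N, z) = -z/(2*2) = -z/4)
q(Z, w) = -16/3 + Z/(-2 + w) (q(Z, w) = (-4 + ((-5 - 3)/(-2 + 5))/2 + ((Z + Z)/(w - 2))/2) - 1/4*0 = (-4 + (-8/3)/2 + ((2*Z)/(-2 + w))/2) + 0 = (-4 + (-8*1/3)/2 + (2*Z/(-2 + w))/2) + 0 = (-4 + (1/2)*(-8/3) + Z/(-2 + w)) + 0 = (-4 - 4/3 + Z/(-2 + w)) + 0 = (-16/3 + Z/(-2 + w)) + 0 = -16/3 + Z/(-2 + w))
-267 - q(19, -2) = -267 - (-16/3 + 19/(-2 - 2)) = -267 - (-16/3 + 19/(-4)) = -267 - (-16/3 + 19*(-1/4)) = -267 - (-16/3 - 19/4) = -267 - 1*(-121/12) = -267 + 121/12 = -3083/12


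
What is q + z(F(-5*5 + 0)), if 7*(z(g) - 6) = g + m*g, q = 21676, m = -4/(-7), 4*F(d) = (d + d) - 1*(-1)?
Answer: 86717/4 ≈ 21679.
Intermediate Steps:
F(d) = 1/4 + d/2 (F(d) = ((d + d) - 1*(-1))/4 = (2*d + 1)/4 = (1 + 2*d)/4 = 1/4 + d/2)
m = 4/7 (m = -4*(-1/7) = 4/7 ≈ 0.57143)
z(g) = 6 + 11*g/49 (z(g) = 6 + (g + 4*g/7)/7 = 6 + (11*g/7)/7 = 6 + 11*g/49)
q + z(F(-5*5 + 0)) = 21676 + (6 + 11*(1/4 + (-5*5 + 0)/2)/49) = 21676 + (6 + 11*(1/4 + (-25 + 0)/2)/49) = 21676 + (6 + 11*(1/4 + (1/2)*(-25))/49) = 21676 + (6 + 11*(1/4 - 25/2)/49) = 21676 + (6 + (11/49)*(-49/4)) = 21676 + (6 - 11/4) = 21676 + 13/4 = 86717/4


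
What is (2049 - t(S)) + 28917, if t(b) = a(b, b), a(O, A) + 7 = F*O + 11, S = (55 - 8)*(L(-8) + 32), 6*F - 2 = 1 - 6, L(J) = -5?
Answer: 63193/2 ≈ 31597.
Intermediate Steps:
F = -½ (F = ⅓ + (1 - 6)/6 = ⅓ + (⅙)*(-5) = ⅓ - ⅚ = -½ ≈ -0.50000)
S = 1269 (S = (55 - 8)*(-5 + 32) = 47*27 = 1269)
a(O, A) = 4 - O/2 (a(O, A) = -7 + (-O/2 + 11) = -7 + (11 - O/2) = 4 - O/2)
t(b) = 4 - b/2
(2049 - t(S)) + 28917 = (2049 - (4 - ½*1269)) + 28917 = (2049 - (4 - 1269/2)) + 28917 = (2049 - 1*(-1261/2)) + 28917 = (2049 + 1261/2) + 28917 = 5359/2 + 28917 = 63193/2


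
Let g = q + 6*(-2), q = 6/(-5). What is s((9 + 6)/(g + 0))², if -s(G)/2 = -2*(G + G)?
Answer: 10000/121 ≈ 82.645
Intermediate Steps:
q = -6/5 (q = 6*(-⅕) = -6/5 ≈ -1.2000)
g = -66/5 (g = -6/5 + 6*(-2) = -6/5 - 12 = -66/5 ≈ -13.200)
s(G) = 8*G (s(G) = -(-4)*(G + G) = -(-4)*2*G = -(-8)*G = 8*G)
s((9 + 6)/(g + 0))² = (8*((9 + 6)/(-66/5 + 0)))² = (8*(15/(-66/5)))² = (8*(15*(-5/66)))² = (8*(-25/22))² = (-100/11)² = 10000/121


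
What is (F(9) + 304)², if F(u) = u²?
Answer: 148225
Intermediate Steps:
(F(9) + 304)² = (9² + 304)² = (81 + 304)² = 385² = 148225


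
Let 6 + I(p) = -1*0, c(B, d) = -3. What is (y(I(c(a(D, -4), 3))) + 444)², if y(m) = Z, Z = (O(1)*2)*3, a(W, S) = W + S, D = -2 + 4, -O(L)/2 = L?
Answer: 186624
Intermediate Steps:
O(L) = -2*L
D = 2
a(W, S) = S + W
Z = -12 (Z = (-2*1*2)*3 = -2*2*3 = -4*3 = -12)
I(p) = -6 (I(p) = -6 - 1*0 = -6 + 0 = -6)
y(m) = -12
(y(I(c(a(D, -4), 3))) + 444)² = (-12 + 444)² = 432² = 186624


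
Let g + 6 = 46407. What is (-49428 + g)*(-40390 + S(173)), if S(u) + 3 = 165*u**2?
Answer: -14825919084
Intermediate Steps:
g = 46401 (g = -6 + 46407 = 46401)
S(u) = -3 + 165*u**2
(-49428 + g)*(-40390 + S(173)) = (-49428 + 46401)*(-40390 + (-3 + 165*173**2)) = -3027*(-40390 + (-3 + 165*29929)) = -3027*(-40390 + (-3 + 4938285)) = -3027*(-40390 + 4938282) = -3027*4897892 = -14825919084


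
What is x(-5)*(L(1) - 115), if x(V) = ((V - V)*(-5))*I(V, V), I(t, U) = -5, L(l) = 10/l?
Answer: 0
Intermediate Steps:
x(V) = 0 (x(V) = ((V - V)*(-5))*(-5) = (0*(-5))*(-5) = 0*(-5) = 0)
x(-5)*(L(1) - 115) = 0*(10/1 - 115) = 0*(10*1 - 115) = 0*(10 - 115) = 0*(-105) = 0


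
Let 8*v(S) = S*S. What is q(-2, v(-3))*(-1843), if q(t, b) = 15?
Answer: -27645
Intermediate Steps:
v(S) = S²/8 (v(S) = (S*S)/8 = S²/8)
q(-2, v(-3))*(-1843) = 15*(-1843) = -27645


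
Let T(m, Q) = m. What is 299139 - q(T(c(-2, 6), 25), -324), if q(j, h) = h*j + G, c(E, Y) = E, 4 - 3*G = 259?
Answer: 298576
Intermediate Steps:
G = -85 (G = 4/3 - 1/3*259 = 4/3 - 259/3 = -85)
q(j, h) = -85 + h*j (q(j, h) = h*j - 85 = -85 + h*j)
299139 - q(T(c(-2, 6), 25), -324) = 299139 - (-85 - 324*(-2)) = 299139 - (-85 + 648) = 299139 - 1*563 = 299139 - 563 = 298576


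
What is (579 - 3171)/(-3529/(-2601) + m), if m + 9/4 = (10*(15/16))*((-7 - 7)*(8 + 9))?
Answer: 13483584/11611609 ≈ 1.1612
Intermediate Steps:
m = -4467/2 (m = -9/4 + (10*(15/16))*((-7 - 7)*(8 + 9)) = -9/4 + (10*(15*(1/16)))*(-14*17) = -9/4 + (10*(15/16))*(-238) = -9/4 + (75/8)*(-238) = -9/4 - 8925/4 = -4467/2 ≈ -2233.5)
(579 - 3171)/(-3529/(-2601) + m) = (579 - 3171)/(-3529/(-2601) - 4467/2) = -2592/(-3529*(-1/2601) - 4467/2) = -2592/(3529/2601 - 4467/2) = -2592/(-11611609/5202) = -2592*(-5202/11611609) = 13483584/11611609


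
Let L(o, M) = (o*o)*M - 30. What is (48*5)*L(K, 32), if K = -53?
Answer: 21565920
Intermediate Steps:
L(o, M) = -30 + M*o² (L(o, M) = o²*M - 30 = M*o² - 30 = -30 + M*o²)
(48*5)*L(K, 32) = (48*5)*(-30 + 32*(-53)²) = 240*(-30 + 32*2809) = 240*(-30 + 89888) = 240*89858 = 21565920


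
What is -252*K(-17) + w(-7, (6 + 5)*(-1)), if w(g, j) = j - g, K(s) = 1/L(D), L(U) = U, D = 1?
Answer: -256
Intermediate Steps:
K(s) = 1 (K(s) = 1/1 = 1)
-252*K(-17) + w(-7, (6 + 5)*(-1)) = -252*1 + ((6 + 5)*(-1) - 1*(-7)) = -252 + (11*(-1) + 7) = -252 + (-11 + 7) = -252 - 4 = -256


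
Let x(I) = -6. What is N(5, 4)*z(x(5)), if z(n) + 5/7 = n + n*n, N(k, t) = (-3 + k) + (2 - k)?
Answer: -205/7 ≈ -29.286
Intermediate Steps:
N(k, t) = -1
z(n) = -5/7 + n + n² (z(n) = -5/7 + (n + n*n) = -5/7 + (n + n²) = -5/7 + n + n²)
N(5, 4)*z(x(5)) = -(-5/7 - 6 + (-6)²) = -(-5/7 - 6 + 36) = -1*205/7 = -205/7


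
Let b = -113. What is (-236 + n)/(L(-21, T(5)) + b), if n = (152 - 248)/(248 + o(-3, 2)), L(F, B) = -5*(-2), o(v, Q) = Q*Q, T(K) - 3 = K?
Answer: 4964/2163 ≈ 2.2950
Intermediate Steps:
T(K) = 3 + K
o(v, Q) = Q²
L(F, B) = 10
n = -8/21 (n = (152 - 248)/(248 + 2²) = -96/(248 + 4) = -96/252 = -96*1/252 = -8/21 ≈ -0.38095)
(-236 + n)/(L(-21, T(5)) + b) = (-236 - 8/21)/(10 - 113) = -4964/21/(-103) = -4964/21*(-1/103) = 4964/2163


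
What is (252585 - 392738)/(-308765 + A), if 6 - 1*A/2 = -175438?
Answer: -140153/42123 ≈ -3.3272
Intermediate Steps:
A = 350888 (A = 12 - 2*(-175438) = 12 + 350876 = 350888)
(252585 - 392738)/(-308765 + A) = (252585 - 392738)/(-308765 + 350888) = -140153/42123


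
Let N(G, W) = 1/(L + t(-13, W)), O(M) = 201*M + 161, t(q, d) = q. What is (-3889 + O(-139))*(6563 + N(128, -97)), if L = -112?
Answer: -25978783458/125 ≈ -2.0783e+8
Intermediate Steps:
O(M) = 161 + 201*M
N(G, W) = -1/125 (N(G, W) = 1/(-112 - 13) = 1/(-125) = -1/125)
(-3889 + O(-139))*(6563 + N(128, -97)) = (-3889 + (161 + 201*(-139)))*(6563 - 1/125) = (-3889 + (161 - 27939))*(820374/125) = (-3889 - 27778)*(820374/125) = -31667*820374/125 = -25978783458/125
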